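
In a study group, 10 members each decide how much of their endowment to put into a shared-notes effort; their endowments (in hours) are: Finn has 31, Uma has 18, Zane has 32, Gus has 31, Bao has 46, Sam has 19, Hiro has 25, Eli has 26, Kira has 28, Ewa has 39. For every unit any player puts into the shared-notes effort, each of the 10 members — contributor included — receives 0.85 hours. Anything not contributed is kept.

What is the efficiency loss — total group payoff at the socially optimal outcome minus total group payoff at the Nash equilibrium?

The private return per contributed unit is 0.85 < 1 for everyone, so the Nash equilibrium is zero contribution and the group total is Σ E_j = 31 + 18 + 32 + 31 + 46 + 19 + 25 + 26 + 28 + 39 = 295.
Each contributed unit returns 8.500 to the group, so the social optimum is full contribution by everyone: group total = 8.500 × 295 = 2507.50.
Efficiency loss = (8.500 − 1) × 295 = 2212.50.

2212.50 hours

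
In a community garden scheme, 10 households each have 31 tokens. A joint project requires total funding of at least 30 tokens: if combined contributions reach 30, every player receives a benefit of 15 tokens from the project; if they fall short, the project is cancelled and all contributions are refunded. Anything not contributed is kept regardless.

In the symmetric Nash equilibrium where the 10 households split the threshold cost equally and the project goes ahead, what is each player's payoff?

Equal share of the threshold: 30/10 = 3.
At this profile no one gains by cutting their contribution: any cut drops the total below 30, the project is cancelled, contributions are refunded, and the deviator ends with 31, which is less than 31 − 3 + 15 = 43. Contributing more than 3 just wastes the excess. So contributing exactly 3 is a best response.
Each player's payoff: 31 − 3 + 15 = 43.

43 tokens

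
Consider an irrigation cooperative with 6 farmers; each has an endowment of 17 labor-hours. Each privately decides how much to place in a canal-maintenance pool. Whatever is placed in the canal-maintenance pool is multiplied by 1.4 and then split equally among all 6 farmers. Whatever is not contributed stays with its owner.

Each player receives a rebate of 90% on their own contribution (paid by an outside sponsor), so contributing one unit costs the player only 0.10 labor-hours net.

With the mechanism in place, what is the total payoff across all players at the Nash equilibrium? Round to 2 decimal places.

234.60 labor-hours

Under the mechanism each unit contributed yields (1.4/6) / 0.10 = 2.3333 back to its contributor per unit of net cost, which exceeds 1, making full contribution the dominant choice for everyone.
At the Nash equilibrium everyone contributes 17. Group total payoff = 6 × (17 × 0.90 + 1.4 × 17) = 234.60.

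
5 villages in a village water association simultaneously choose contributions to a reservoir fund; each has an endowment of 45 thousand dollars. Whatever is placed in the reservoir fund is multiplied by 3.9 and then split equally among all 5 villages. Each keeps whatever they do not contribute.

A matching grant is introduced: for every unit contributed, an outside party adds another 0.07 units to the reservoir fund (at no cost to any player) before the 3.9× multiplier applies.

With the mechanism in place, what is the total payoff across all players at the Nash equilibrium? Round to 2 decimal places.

The effective private return is 3.9 × 1.07 / 5 = 0.8346, which is still under 1, so the mechanism doesn't change anyone's dominant strategy: zero contribution.
At the Nash equilibrium no one contributes; group total payoff = 5 × 45 = 225.

225.00 thousand dollars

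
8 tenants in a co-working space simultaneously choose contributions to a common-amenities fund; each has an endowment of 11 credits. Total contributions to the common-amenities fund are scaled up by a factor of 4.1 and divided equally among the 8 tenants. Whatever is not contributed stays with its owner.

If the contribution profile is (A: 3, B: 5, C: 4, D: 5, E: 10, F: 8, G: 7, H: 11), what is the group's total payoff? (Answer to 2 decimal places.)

252.30 credits

Total contributed: 3 + 5 + 4 + 5 + 10 + 8 + 7 + 11 = 53; total kept: 8 × 11 − 53 = 35.
The common-amenities fund pays out 4.1 × 53 = 217.30 in aggregate.
Group total = 35 + 217.30 = 252.30.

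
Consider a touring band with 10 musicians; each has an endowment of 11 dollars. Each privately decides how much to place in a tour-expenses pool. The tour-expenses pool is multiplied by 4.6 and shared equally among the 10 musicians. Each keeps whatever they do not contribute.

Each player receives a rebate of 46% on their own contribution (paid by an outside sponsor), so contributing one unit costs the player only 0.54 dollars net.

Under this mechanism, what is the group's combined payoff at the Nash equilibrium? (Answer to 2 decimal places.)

110.00 dollars

Even with the mechanism, each unit contributed returns only (4.6/10) / 0.54 = 0.8519 per unit of net cost, so contributing nothing is still dominant.
At the Nash equilibrium no one contributes; group total payoff = 10 × 11 = 110.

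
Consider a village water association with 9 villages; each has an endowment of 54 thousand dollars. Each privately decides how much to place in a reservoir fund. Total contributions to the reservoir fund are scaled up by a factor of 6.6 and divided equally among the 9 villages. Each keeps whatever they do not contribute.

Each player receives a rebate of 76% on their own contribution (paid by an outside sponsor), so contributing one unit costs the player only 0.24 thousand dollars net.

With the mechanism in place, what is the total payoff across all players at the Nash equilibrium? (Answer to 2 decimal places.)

The effective private return per unit is now (6.6/9) / 0.24 = 3.0556 > 1, so every player's dominant strategy flips to full contribution.
So the Nash equilibrium is full contribution by all 9; the group earns 9 × (54 × 0.76 + 6.6 × 54) = 3576.96.

3576.96 thousand dollars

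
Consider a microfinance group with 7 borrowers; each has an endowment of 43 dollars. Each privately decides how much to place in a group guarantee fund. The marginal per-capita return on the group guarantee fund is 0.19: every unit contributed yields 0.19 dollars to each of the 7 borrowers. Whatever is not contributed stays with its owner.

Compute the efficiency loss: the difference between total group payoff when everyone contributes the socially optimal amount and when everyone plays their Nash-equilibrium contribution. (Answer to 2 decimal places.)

99.33 dollars

The private return per contributed unit is 0.19 < 1, so contributing 0 is dominant for every player. At the Nash equilibrium everyone keeps their 43, and the group total is 7 × 43 = 301.
Each contributed unit returns 1.330 to the group as a whole (0.19 to each of 7 players), which exceeds 1, so the social optimum is full contribution: group total = 1.330 × 301 = 400.33.
Efficiency loss = 400.33 − 301 = 99.33.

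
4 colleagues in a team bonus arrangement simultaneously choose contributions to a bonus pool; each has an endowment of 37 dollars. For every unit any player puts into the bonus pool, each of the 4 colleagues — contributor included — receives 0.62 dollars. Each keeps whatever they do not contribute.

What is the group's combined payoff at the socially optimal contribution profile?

367.04 dollars

Each contributed unit returns 2.480 to the group as a whole (0.62 to each of 4 players), which exceeds 1, so the social optimum is full contribution: group total = 2.480 × 148 = 367.04.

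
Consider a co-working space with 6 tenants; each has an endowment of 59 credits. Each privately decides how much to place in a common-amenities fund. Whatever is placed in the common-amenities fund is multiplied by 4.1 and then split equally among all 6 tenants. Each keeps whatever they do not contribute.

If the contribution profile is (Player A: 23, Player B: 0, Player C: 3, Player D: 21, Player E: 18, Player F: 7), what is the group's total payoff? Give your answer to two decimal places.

577.20 credits

Total contributed: 23 + 0 + 3 + 21 + 18 + 7 = 72; total kept: 6 × 59 − 72 = 282.
The common-amenities fund pays out 4.1 × 72 = 295.20 in aggregate.
Group total = 282 + 295.20 = 577.20.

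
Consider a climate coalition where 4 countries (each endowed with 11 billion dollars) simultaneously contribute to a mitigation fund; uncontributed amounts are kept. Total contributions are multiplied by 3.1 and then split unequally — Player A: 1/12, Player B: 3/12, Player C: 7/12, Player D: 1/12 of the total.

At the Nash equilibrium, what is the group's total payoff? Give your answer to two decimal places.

67.10 billion dollars

Each unit j contributes comes back to j as 3.1 × (j's share), so j prefers to contribute only if that share exceeds 1/3.1 = 0.3226; otherwise keeping the unit dominates.
Player C alone (share 7/12) is above the threshold, contributing 11; the remaining 3 contribute 0. Total contributed: 11.
The mitigation fund pays out 3.1 × 11 = 34.10 in total (split across the unequal shares, but the aggregate is all that matters for the group sum).
The 3 free-riders keep 11 each, adding 33. Group total = 33 + 34.10 = 67.10.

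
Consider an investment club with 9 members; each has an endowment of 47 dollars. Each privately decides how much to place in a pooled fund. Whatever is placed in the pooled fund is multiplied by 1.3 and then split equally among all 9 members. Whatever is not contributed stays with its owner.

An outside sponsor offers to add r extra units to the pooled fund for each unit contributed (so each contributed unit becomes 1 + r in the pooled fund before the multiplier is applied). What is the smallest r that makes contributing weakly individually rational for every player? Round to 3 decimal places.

With matching at rate r, one contributed unit becomes (1 + r) in the pooled fund and returns 1.3 × (1 + r) / 9 to the contributor.
Setting this equal to 1: 1 + r = 9/1.3 = 6.9231.
So the minimum matching rate is r = 6.9231 − 1 = 5.923.

5.923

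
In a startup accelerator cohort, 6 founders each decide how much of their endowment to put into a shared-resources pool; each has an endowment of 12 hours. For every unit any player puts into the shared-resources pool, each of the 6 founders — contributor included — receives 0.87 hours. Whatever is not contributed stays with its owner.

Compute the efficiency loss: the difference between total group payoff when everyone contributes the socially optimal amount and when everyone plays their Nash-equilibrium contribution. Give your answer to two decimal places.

303.84 hours

The private return per contributed unit is 0.87 < 1, so contributing 0 is dominant for every player. At the Nash equilibrium everyone keeps their 12, and the group total is 6 × 12 = 72.
Each contributed unit returns 5.220 to the group as a whole (0.87 to each of 6 players), which exceeds 1, so the social optimum is full contribution: group total = 5.220 × 72 = 375.84.
Efficiency loss = 375.84 − 72 = 303.84.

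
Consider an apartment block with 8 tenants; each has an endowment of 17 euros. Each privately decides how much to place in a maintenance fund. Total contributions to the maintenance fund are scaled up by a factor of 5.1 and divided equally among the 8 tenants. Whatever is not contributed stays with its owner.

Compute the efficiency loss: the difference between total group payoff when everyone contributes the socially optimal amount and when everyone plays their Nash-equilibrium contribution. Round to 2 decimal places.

557.60 euros

Each contributed unit returns 5.1/8 = 0.6375 to its contributor — below 1 — so contributing 0 is dominant for every player. At the Nash equilibrium everyone keeps their 17, and the group total is 8 × 17 = 136.
Each contributed unit returns 5.100 to the group as a whole (0.6375 to each of 8 players), which exceeds 1, so the social optimum is full contribution: group total = 5.100 × 136 = 693.60.
Efficiency loss = 693.60 − 136 = 557.60.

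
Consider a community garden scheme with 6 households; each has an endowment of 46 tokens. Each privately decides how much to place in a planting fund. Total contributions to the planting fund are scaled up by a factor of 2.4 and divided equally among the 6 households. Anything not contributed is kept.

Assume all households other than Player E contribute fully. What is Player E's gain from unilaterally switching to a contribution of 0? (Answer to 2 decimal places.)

27.60 tokens

Switching from a contribution of 46 to 0 lets Player E keep an extra 46 tokens, but lowers the planting fund by 46, which costs Player E their own share of that drop: 2.4/6 × 46 = 18.40.
Net gain = 46 − 18.40 = 27.60. The private return per contributed unit (0.4000) is below 1, so free-riding is indeed the best response regardless of what the others do.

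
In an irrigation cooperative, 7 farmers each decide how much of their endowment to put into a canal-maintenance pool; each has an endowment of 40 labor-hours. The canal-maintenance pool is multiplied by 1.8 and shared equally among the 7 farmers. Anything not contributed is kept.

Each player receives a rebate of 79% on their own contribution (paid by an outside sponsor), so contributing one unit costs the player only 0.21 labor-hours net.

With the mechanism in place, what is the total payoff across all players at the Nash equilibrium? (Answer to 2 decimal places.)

725.20 labor-hours

With the mechanism, a contributed unit returns (1.8/7) / 0.21 = 1.2245 per unit of net cost to the contributor — now above 1 — so contributing fully is weakly dominant for every player.
At the Nash equilibrium everyone contributes 40. Group total payoff = 7 × (40 × 0.79 + 1.8 × 40) = 725.20.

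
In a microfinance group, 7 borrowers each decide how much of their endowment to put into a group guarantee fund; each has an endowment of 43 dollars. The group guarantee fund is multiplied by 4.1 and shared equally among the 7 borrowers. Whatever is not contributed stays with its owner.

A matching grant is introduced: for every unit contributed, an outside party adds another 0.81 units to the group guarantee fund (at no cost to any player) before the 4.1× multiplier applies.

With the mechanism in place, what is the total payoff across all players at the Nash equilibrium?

2233.72 dollars

With the mechanism, a contributed unit returns 4.1 × 1.81 / 7 = 1.0601 per unit of net cost to the contributor — now above 1 — so contributing fully is weakly dominant for every player.
So the Nash equilibrium is full contribution by all 7; the group earns 4.1 × 1.81 × 301 = 2233.72.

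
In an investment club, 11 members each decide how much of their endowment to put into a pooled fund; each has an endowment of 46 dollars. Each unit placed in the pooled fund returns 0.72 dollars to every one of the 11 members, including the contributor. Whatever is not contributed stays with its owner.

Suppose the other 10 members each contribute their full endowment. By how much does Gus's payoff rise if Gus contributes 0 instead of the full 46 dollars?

Switching from a contribution of 46 to 0 lets Gus keep an extra 46 dollars, but lowers the pooled fund by 46, which costs Gus their own share of that drop: 0.72 × 46 = 33.12.
Net gain = 46 − 33.12 = 12.88. The private return per contributed unit (0.72) is below 1, so free-riding is indeed the best response regardless of what the others do.

12.88 dollars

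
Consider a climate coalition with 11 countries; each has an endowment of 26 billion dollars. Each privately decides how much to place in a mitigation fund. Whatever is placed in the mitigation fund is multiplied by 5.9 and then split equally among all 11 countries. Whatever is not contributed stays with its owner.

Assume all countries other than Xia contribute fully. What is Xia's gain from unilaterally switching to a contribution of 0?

Switching from a contribution of 26 to 0 lets Xia keep an extra 26 billion dollars, but lowers the mitigation fund by 26, which costs Xia their own share of that drop: 5.9/11 × 26 = 13.95.
Net gain = 26 − 13.95 = 12.05. The private return per contributed unit (0.5364) is below 1, so free-riding is indeed the best response regardless of what the others do.

12.05 billion dollars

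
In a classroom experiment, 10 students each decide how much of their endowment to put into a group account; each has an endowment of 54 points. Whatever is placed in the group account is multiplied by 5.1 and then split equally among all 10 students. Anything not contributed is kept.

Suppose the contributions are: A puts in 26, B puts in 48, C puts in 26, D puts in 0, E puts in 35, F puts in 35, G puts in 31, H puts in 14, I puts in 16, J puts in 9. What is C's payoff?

Total contributed: 26 + 48 + 26 + 0 + 35 + 35 + 31 + 14 + 16 + 9 = 240.
Each receives 5.1 × 240 / 10 = 122.40 from the group account.
C keeps 54 − 26 = 28, so C's payoff is 28 + 122.40 = 150.40.

150.40 points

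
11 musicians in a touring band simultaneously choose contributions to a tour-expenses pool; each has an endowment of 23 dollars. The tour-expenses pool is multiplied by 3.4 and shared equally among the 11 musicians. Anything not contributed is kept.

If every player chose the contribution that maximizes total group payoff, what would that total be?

Each contributed unit returns 3.400 to the group as a whole (0.3091 to each of 11 players), which exceeds 1, so the social optimum is full contribution: group total = 3.400 × 253 = 860.20.

860.20 dollars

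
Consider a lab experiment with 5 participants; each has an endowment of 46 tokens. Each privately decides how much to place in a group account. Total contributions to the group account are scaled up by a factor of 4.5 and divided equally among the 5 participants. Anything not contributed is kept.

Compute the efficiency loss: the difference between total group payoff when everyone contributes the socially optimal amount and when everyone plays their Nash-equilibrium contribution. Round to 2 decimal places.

805.00 tokens

Each contributed unit returns 4.5/5 = 0.9000 to its contributor — below 1 — so contributing 0 is dominant for every player. At the Nash equilibrium everyone keeps their 46, and the group total is 5 × 46 = 230.
Each contributed unit returns 4.500 to the group as a whole (0.9000 to each of 5 players), which exceeds 1, so the social optimum is full contribution: group total = 4.500 × 230 = 1035.00.
Efficiency loss = 1035.00 − 230 = 805.00.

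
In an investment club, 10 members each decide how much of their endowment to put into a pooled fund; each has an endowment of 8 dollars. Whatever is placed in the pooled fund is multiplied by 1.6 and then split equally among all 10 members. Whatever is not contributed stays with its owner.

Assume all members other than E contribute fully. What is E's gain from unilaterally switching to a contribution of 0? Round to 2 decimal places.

Switching from a contribution of 8 to 0 lets E keep an extra 8 dollars, but lowers the pooled fund by 8, which costs E their own share of that drop: 1.6/10 × 8 = 1.28.
Net gain = 8 − 1.28 = 6.72. The private return per contributed unit (0.1600) is below 1, so free-riding is indeed the best response regardless of what the others do.

6.72 dollars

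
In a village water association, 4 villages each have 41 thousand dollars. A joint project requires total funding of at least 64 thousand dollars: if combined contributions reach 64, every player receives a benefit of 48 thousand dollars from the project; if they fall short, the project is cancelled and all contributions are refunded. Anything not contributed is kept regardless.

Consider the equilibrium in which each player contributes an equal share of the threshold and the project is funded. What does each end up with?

73 thousand dollars

Equal share of the threshold: 64/4 = 16.
At this profile no one gains by cutting their contribution: any cut drops the total below 64, the project is cancelled, contributions are refunded, and the deviator ends with 41, which is less than 41 − 16 + 48 = 73. Contributing more than 16 just wastes the excess. So contributing exactly 16 is a best response.
Each player's payoff: 41 − 16 + 48 = 73.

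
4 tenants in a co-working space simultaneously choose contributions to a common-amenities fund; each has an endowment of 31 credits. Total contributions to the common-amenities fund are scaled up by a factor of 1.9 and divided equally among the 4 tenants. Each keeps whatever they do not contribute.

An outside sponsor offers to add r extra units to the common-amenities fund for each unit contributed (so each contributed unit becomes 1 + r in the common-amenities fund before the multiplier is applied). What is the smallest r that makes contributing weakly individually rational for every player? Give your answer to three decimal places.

With matching at rate r, one contributed unit becomes (1 + r) in the common-amenities fund and returns 1.9 × (1 + r) / 4 to the contributor.
Setting this equal to 1: 1 + r = 4/1.9 = 2.1053.
So the minimum matching rate is r = 2.1053 − 1 = 1.105.

1.105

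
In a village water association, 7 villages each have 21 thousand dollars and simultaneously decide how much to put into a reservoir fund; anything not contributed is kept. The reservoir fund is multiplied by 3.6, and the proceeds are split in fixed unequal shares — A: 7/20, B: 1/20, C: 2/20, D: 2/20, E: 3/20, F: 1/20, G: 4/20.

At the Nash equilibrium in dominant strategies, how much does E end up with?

32.34 thousand dollars

Player j's private return per contributed unit is 3.6 × (j's share). Contributing is weakly dominant for j when that share is at least 1/3.6 = 0.2778, and contributing 0 is dominant otherwise.
Only A (7/20) clears that bar, contributing 21; the remaining 6 contribute 0. Total contributed: 21.
E keeps 21 and receives 3.6 × 21 × 3/20 = 11.34 from the reservoir fund, for a payoff of 32.34.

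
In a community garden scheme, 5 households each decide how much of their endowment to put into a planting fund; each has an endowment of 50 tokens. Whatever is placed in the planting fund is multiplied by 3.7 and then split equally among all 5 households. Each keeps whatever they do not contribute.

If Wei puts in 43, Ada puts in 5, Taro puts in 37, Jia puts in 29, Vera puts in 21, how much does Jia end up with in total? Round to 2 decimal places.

120.90 tokens

Total contributed: 43 + 5 + 37 + 29 + 21 = 135.
Each receives 3.7 × 135 / 5 = 99.90 from the planting fund.
Jia keeps 50 − 29 = 21, so Jia's payoff is 21 + 99.90 = 120.90.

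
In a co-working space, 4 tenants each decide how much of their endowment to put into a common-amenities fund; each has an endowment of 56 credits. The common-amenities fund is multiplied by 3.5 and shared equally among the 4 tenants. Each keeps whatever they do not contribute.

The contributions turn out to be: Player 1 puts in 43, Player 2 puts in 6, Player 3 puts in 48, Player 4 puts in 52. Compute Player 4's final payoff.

Total contributed: 43 + 6 + 48 + 52 = 149.
Each receives 3.5 × 149 / 4 = 130.38 from the common-amenities fund.
Player 4 keeps 56 − 52 = 4, so Player 4's payoff is 4 + 130.38 = 134.38.

134.38 credits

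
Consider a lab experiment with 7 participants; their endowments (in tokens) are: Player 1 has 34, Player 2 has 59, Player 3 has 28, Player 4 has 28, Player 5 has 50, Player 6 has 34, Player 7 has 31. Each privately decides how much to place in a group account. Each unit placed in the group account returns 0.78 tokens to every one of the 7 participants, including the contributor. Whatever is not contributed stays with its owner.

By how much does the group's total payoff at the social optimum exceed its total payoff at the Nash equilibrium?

1177.44 tokens

The private return per contributed unit is 0.78 < 1 for everyone, so the Nash equilibrium is zero contribution and the group total is Σ E_j = 34 + 59 + 28 + 28 + 50 + 34 + 31 = 264.
Each contributed unit returns 5.460 to the group, so the social optimum is full contribution by everyone: group total = 5.460 × 264 = 1441.44.
Efficiency loss = (5.460 − 1) × 264 = 1177.44.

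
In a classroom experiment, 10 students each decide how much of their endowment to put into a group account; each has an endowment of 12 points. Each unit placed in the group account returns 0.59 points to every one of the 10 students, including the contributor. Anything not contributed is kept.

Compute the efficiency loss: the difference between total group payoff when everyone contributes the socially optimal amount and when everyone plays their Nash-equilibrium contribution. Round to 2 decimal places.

588.00 points

The private return per contributed unit is 0.59 < 1, so contributing 0 is dominant for every player. At the Nash equilibrium everyone keeps their 12, and the group total is 10 × 12 = 120.
Each contributed unit returns 5.900 to the group as a whole (0.59 to each of 10 players), which exceeds 1, so the social optimum is full contribution: group total = 5.900 × 120 = 708.00.
Efficiency loss = 708.00 − 120 = 588.00.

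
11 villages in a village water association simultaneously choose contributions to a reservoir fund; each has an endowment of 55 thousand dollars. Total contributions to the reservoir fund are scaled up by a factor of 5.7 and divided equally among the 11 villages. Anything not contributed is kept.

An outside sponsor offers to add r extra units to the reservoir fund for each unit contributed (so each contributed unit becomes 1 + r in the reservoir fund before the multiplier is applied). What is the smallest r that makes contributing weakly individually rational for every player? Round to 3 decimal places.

0.930

With matching at rate r, one contributed unit becomes (1 + r) in the reservoir fund and returns 5.7 × (1 + r) / 11 to the contributor.
Setting this equal to 1: 1 + r = 11/5.7 = 1.9298.
So the minimum matching rate is r = 1.9298 − 1 = 0.930.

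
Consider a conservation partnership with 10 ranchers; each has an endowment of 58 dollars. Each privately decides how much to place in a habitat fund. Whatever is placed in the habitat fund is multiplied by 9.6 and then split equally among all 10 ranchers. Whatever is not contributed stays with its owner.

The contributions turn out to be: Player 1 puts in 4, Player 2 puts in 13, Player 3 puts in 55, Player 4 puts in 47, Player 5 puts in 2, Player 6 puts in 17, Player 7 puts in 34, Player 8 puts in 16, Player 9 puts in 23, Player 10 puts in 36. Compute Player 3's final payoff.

Total contributed: 4 + 13 + 55 + 47 + 2 + 17 + 34 + 16 + 23 + 36 = 247.
Each receives 9.6 × 247 / 10 = 237.12 from the habitat fund.
Player 3 keeps 58 − 55 = 3, so Player 3's payoff is 3 + 237.12 = 240.12.

240.12 dollars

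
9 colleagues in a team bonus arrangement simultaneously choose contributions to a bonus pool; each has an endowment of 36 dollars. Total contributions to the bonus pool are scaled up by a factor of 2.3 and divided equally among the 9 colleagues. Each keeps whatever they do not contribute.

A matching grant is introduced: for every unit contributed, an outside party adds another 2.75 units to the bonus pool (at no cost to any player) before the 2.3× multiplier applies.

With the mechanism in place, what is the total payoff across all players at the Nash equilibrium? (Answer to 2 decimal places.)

324.00 dollars

With the mechanism, a contributed unit returns 2.3 × 3.75 / 9 = 0.9583 per unit of net cost — still below 1 — so contributing 0 remains dominant for every player.
At the Nash equilibrium no one contributes; group total payoff = 9 × 36 = 324.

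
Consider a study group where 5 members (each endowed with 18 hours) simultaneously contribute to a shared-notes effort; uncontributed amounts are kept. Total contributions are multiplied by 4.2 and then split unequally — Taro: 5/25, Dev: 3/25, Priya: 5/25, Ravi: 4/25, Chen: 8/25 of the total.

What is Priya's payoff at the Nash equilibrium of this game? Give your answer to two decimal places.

33.12 hours

Each unit j contributes comes back to j as 4.2 × (j's share), so j prefers to contribute only if that share exceeds 1/4.2 = 0.2381; otherwise keeping the unit dominates.
The only share above 0.2381 is Chen's 8/25, contributing 18; the remaining 4 contribute 0. Total contributed: 18.
Priya keeps 18 and receives 4.2 × 18 × 5/25 = 15.12 from the shared-notes effort, for a payoff of 33.12.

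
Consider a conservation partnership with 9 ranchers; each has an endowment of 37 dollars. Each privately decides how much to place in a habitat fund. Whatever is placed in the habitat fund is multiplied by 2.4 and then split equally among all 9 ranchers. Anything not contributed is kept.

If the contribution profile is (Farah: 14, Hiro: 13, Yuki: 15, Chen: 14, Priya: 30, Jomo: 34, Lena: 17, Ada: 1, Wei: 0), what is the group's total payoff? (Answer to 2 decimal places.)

Total contributed: 14 + 13 + 15 + 14 + 30 + 34 + 17 + 1 + 0 = 138; total kept: 9 × 37 − 138 = 195.
The habitat fund pays out 2.4 × 138 = 331.20 in aggregate.
Group total = 195 + 331.20 = 526.20.

526.20 dollars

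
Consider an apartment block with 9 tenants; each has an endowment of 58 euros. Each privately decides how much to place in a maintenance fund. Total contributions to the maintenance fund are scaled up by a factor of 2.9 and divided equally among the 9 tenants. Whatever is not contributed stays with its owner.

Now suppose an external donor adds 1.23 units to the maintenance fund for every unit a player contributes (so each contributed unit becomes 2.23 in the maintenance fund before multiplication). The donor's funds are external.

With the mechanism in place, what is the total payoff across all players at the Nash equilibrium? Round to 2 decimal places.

522.00 euros

The effective private return is 2.9 × 2.23 / 9 = 0.7186, which is still under 1, so the mechanism doesn't change anyone's dominant strategy: zero contribution.
At the Nash equilibrium no one contributes; group total payoff = 9 × 58 = 522.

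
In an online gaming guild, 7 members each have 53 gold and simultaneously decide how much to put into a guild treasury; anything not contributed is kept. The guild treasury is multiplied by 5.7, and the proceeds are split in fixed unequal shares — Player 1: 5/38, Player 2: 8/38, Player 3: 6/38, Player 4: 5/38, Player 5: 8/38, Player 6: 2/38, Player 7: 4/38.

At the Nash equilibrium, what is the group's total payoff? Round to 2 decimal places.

869.20 gold

Each unit j contributes comes back to j as 5.7 × (j's share), so j prefers to contribute only if that share exceeds 1/5.7 = 0.1754; otherwise keeping the unit dominates.
Player 2 and Player 5 are above the threshold, contributing 53 each; the remaining 5 contribute 0. Total contributed: 106.
The guild treasury pays out 5.7 × 106 = 604.20 in total (split across the unequal shares, but the aggregate is all that matters for the group sum).
The 5 free-riders keep 53 each, adding 265. Group total = 265 + 604.20 = 869.20.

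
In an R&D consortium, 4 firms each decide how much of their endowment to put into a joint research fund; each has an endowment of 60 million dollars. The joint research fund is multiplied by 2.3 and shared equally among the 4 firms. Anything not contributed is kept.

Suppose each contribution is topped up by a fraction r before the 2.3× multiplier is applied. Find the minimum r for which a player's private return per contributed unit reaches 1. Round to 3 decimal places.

0.739

With matching at rate r, one contributed unit becomes (1 + r) in the joint research fund and returns 2.3 × (1 + r) / 4 to the contributor.
Setting this equal to 1: 1 + r = 4/2.3 = 1.7391.
So the minimum matching rate is r = 1.7391 − 1 = 0.739.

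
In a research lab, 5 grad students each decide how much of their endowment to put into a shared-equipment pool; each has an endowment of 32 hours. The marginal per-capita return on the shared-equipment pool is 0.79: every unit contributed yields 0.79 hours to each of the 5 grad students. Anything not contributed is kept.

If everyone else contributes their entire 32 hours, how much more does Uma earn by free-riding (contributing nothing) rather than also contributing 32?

Switching from a contribution of 32 to 0 lets Uma keep an extra 32 hours, but lowers the shared-equipment pool by 32, which costs Uma their own share of that drop: 0.79 × 32 = 25.28.
Net gain = 32 − 25.28 = 6.72. The private return per contributed unit (0.79) is below 1, so free-riding is indeed the best response regardless of what the others do.

6.72 hours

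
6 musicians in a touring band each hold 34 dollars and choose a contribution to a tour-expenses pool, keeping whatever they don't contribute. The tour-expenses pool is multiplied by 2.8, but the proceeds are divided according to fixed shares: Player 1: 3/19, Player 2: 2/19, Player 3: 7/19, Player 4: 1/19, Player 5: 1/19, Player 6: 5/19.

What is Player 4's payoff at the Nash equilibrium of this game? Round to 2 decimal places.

39.01 dollars

Player j's private return per contributed unit is 2.8 × (j's share). Contributing is weakly dominant for j when that share is at least 1/2.8 = 0.3571, and contributing 0 is dominant otherwise.
Only Player 3 (7/19) clears that bar, contributing 34; the remaining 5 contribute 0. Total contributed: 34.
Player 4 keeps 34 and receives 2.8 × 34 × 1/19 = 5.01 from the tour-expenses pool, for a payoff of 39.01.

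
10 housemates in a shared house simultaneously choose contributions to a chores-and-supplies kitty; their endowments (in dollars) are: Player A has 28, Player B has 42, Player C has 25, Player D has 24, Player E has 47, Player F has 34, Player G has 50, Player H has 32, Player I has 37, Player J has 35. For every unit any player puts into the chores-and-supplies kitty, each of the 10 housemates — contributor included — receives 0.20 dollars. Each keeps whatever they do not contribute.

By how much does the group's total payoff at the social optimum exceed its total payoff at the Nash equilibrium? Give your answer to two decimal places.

The private return per contributed unit is 0.20 < 1 for everyone, so the Nash equilibrium is zero contribution and the group total is Σ E_j = 28 + 42 + 25 + 24 + 47 + 34 + 50 + 32 + 37 + 35 = 354.
Each contributed unit returns 2.000 to the group, so the social optimum is full contribution by everyone: group total = 2.000 × 354 = 708.00.
Efficiency loss = (2.000 − 1) × 354 = 354.00.

354.00 dollars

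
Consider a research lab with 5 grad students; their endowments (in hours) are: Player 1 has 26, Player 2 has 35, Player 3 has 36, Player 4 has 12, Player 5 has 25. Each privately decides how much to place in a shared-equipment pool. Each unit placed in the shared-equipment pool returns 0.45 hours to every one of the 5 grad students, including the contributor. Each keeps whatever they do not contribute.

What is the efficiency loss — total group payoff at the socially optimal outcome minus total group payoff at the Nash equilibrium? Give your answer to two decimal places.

167.50 hours

The private return per contributed unit is 0.45 < 1 for everyone, so the Nash equilibrium is zero contribution and the group total is Σ E_j = 26 + 35 + 36 + 12 + 25 = 134.
Each contributed unit returns 2.250 to the group, so the social optimum is full contribution by everyone: group total = 2.250 × 134 = 301.50.
Efficiency loss = (2.250 − 1) × 134 = 167.50.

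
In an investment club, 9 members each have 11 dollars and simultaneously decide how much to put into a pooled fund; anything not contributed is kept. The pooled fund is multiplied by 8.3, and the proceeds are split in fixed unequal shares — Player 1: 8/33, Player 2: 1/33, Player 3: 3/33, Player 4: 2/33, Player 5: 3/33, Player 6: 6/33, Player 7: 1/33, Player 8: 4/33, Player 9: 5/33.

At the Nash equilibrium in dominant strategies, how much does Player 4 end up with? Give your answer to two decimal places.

33.13 dollars

For player j, contributing a unit is worthwhile iff 8.3 × (j's share) ≥ 1, i.e. iff j's share is at least 0.1205.
Player 1, Player 6, Player 8 and Player 9 are above the threshold, contributing 11 each; the remaining 5 contribute 0. Total contributed: 44.
Player 4 keeps 11 and receives 8.3 × 44 × 2/33 = 22.13 from the pooled fund, for a payoff of 33.13.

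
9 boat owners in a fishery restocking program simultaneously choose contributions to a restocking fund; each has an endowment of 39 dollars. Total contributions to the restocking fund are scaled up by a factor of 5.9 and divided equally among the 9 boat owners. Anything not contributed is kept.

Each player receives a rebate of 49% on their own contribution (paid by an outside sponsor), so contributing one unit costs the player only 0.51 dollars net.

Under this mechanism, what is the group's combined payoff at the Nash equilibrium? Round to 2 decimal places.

2242.89 dollars

The effective private return per unit is now (5.9/9) / 0.51 = 1.2854 > 1, so every player's dominant strategy flips to full contribution.
So the Nash equilibrium is full contribution by all 9; the group earns 9 × (39 × 0.49 + 5.9 × 39) = 2242.89.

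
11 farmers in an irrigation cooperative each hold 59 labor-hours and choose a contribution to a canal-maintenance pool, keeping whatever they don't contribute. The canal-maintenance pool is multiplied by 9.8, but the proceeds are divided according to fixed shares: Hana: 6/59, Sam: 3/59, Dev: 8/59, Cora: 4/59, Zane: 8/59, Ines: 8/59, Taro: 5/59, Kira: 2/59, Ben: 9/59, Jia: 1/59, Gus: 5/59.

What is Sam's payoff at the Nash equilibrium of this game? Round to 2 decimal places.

176.60 labor-hours

For player j, contributing a unit is worthwhile iff 9.8 × (j's share) ≥ 1, i.e. iff j's share is at least 0.1020.
Dev, Zane, Ines and Ben clear that bar, contributing 59 each; the remaining 7 contribute 0. Total contributed: 236.
Sam keeps 59 and receives 9.8 × 236 × 3/59 = 117.60 from the canal-maintenance pool, for a payoff of 176.60.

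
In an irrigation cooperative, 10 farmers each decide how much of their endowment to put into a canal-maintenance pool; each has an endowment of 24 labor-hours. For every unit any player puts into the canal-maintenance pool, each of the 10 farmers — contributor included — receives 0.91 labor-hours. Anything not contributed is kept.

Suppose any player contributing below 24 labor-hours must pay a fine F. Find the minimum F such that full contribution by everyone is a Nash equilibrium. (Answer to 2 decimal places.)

2.16 labor-hours

Given the others contribute fully, the best deviation is to contribute 0 (any partial contribution still incurs the fine and gives up units whose private return 0.91 is below 1).
Deviating from 24 to 0 saves 24 labor-hours but forfeits the deviator's share of the drop in the canal-maintenance pool: 0.91 × 24 = 21.84.
So the deviation gain is 24 − 21.84 = 2.16, and the fine must be at least 2.16 labor-hours to wipe it out.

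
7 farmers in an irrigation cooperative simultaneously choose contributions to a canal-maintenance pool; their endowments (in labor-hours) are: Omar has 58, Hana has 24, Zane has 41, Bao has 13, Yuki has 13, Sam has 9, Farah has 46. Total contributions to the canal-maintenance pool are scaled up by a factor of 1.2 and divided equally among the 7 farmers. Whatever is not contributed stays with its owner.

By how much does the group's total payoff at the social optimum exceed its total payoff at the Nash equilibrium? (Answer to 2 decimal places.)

The private return per contributed unit is 1.2/7 = 0.1714 < 1 for every player regardless of endowment, so the Nash equilibrium is zero contribution and the group total is Σ E_j = 58 + 24 + 41 + 13 + 13 + 9 + 46 = 204.
Each contributed unit returns 1.200 to the group, so the social optimum is full contribution by everyone: group total = 1.200 × 204 = 244.80.
Efficiency loss = (1.200 − 1) × 204 = 40.80.

40.80 labor-hours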